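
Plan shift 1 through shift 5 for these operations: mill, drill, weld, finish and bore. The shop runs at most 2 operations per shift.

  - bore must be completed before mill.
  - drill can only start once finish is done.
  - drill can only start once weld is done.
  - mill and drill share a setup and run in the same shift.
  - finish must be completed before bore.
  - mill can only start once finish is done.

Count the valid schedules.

35

Splitting on mill: it can be shift 3 (2), shift 4 (9), shift 5 (24). Listing each branch's schedules as (drill, weld, finish, bore) by shift number:
mill=shift 3: (3,1,1,2) (3,2,1,2) — 2.
mill=shift 4: (4,1,1,2) (4,1,1,3) (4,1,2,3) (4,2,1,2) (4,2,1,3) (4,2,2,3) (4,3,1,2) (4,3,1,3) (4,3,2,3) — 9.
mill=shift 5: (5,1,1,2) (5,1,1,3) (5,1,1,4) (5,1,2,3) (5,1,2,4) (5,1,3,4) (5,2,1,2) (5,2,1,3) (5,2,1,4) (5,2,2,3) (5,2,2,4) (5,2,3,4) (5,3,1,2) (5,3,1,3) (5,3,1,4) (5,3,2,3) (5,3,2,4) (5,3,3,4) (5,4,1,2) (5,4,1,3) (5,4,1,4) (5,4,2,3) (5,4,2,4) (5,4,3,4) — 24.
Summing: 2 + 9 + 24 = 35.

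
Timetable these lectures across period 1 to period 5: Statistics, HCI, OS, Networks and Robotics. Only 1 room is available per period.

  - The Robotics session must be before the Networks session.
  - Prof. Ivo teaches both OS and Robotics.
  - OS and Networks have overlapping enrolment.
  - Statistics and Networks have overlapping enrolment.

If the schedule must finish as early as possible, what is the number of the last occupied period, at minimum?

The precedence chain requires at least 2 distinct periods.
With at most 1 per period and 5 lectures, at least 5 periods are needed.
5 works (last occupied period: period 5): for example Statistics in period 3, OS in period 5, HCI in period 4, Networks in period 2, Robotics in period 1.

5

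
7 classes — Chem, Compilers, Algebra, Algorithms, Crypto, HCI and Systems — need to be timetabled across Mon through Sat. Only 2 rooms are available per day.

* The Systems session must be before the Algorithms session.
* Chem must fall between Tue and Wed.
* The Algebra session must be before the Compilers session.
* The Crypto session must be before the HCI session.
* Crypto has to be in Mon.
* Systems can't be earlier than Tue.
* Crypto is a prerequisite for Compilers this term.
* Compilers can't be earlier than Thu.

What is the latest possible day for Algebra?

Downstream work caps Algebra at Fri.
Algebra at Fri is achievable: Algorithms in Wed; Compilers in Sat; Chem in Tue; Algebra in Fri; HCI in Wed; Crypto in Mon; Systems in Tue.

Fri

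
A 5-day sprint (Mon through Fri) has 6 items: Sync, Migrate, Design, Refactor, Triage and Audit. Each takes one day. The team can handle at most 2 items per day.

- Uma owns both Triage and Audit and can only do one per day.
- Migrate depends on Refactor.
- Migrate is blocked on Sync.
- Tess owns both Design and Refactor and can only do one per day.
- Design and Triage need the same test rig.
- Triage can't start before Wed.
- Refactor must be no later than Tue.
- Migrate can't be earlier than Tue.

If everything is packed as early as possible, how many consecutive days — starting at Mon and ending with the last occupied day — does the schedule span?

3 days

The precedence chain requires at least 2 distinct days.
With at most 2 per day and 6 work items, at least 3 days are needed.
Triage can't be placed before Wed — that is day 3 counting from Mon — so the schedule must run through at least 3 days.
3 works (last occupied day: Wed): for example Sync in Mon, Migrate in Wed, Design in Tue, Audit in Tue, Refactor in Mon, Triage in Wed.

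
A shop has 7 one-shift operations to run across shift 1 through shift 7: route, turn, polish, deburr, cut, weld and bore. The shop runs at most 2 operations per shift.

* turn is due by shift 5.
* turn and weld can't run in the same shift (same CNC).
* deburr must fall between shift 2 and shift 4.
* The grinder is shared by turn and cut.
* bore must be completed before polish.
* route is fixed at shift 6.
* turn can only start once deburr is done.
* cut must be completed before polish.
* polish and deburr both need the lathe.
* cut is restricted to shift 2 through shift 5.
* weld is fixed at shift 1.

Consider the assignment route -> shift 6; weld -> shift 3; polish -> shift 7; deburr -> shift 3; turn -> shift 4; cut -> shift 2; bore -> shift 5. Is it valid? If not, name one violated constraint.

No. weld is fixed at shift 1 is not satisfied.

cut must be completed before polish — holds.
deburr must fall between shift 2 and shift 4 — holds.
bore must be completed before polish — holds.
cut is restricted to shift 2 through shift 5 — holds.
The shop runs at most 2 operations per shift — holds.
route is fixed at shift 6 — holds.
polish and deburr both need the lathe — holds.
turn and weld can't run in the same shift (same CNC) — holds.
turn is due by shift 5 — holds.
The grinder is shared by turn and cut — holds.
turn can only start once deburr is done — holds.
weld is fixed at shift 1 — violated.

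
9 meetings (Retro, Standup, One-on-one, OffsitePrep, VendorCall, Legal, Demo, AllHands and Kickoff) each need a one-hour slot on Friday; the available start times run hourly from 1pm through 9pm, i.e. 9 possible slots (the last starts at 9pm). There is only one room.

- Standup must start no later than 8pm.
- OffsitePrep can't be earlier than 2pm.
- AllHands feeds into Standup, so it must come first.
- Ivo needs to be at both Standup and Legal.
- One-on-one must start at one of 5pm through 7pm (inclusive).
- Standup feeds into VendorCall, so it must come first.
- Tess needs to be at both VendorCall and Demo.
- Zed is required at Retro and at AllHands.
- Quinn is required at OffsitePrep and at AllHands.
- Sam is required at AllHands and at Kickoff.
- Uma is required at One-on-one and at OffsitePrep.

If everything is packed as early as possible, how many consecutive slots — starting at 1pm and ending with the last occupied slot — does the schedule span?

The precedence chain requires at least 3 distinct slots.
With at most 1 per slot and 9 meetings, at least 9 slots are needed.
One-on-one can't be placed before 5pm — that is slot 5 counting from 1pm — so the schedule must run through at least 5 slots.
9 works (last occupied slot: 9pm): for example Retro -> 6pm; AllHands -> 1pm; Kickoff -> 9pm; OffsitePrep -> 3pm; One-on-one -> 5pm; Demo -> 8pm; Legal -> 7pm; VendorCall -> 4pm; Standup -> 2pm.

9 slots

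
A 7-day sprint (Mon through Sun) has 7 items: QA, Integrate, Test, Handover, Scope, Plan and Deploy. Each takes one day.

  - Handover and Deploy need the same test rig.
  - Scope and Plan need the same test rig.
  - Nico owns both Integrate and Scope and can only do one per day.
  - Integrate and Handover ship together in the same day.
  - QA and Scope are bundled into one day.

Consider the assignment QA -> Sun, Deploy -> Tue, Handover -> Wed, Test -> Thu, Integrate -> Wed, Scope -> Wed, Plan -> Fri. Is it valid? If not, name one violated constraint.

QA and Scope are bundled into one day — violated.
Nico owns both Integrate and Scope and can only do one per day — violated.
Scope and Plan need the same test rig — holds.
Handover and Deploy need the same test rig — holds.
Integrate and Handover ship together in the same day — holds.

No — it violates: Nico owns both Integrate and Scope and can only do one per day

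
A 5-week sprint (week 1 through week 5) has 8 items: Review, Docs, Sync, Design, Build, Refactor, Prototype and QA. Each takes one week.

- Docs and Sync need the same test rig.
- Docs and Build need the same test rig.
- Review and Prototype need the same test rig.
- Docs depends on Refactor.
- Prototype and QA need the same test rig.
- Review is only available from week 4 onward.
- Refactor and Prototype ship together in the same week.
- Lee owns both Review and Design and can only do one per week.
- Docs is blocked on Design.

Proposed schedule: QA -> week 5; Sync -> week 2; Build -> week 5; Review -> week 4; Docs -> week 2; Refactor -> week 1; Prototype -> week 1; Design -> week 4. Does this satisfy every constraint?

Invalid. Docs is blocked on Design.

Review is only available from week 4 onward — holds.
Docs depends on Refactor — holds.
Lee owns both Review and Design and can only do one per week — violated.
Review and Prototype need the same test rig — holds.
Refactor and Prototype ship together in the same week — holds.
Docs and Sync need the same test rig — violated.
Prototype and QA need the same test rig — holds.
Docs is blocked on Design — violated.
Docs and Build need the same test rig — holds.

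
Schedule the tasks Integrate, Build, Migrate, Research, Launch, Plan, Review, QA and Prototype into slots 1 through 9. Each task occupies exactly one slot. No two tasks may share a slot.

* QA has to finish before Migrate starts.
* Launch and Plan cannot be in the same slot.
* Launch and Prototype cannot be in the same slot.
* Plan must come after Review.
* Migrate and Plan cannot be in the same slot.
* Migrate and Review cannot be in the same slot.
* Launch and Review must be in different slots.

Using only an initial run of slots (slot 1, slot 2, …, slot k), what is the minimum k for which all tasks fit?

9

The precedence chain requires at least 2 distinct slots.
With at most 1 per slot and 9 tasks, at least 9 slots are needed.
9 works (last occupied slot: 9): for example Build in 6, QA in 1, Integrate in 5, Plan in 4, Prototype in 9, Migrate in 2, Launch in 8, Research in 7, Review in 3.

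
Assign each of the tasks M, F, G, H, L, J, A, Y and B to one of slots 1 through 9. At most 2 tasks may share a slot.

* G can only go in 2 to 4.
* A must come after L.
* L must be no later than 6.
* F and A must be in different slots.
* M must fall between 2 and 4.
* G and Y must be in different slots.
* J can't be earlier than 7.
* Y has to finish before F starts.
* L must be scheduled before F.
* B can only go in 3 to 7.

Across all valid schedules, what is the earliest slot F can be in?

Precedence pushes F to at least 2.
F at 2 is achievable: L -> 1; H -> 4; A -> 4; M -> 2; F -> 2; B -> 3; G -> 3; J -> 7; Y -> 1.

2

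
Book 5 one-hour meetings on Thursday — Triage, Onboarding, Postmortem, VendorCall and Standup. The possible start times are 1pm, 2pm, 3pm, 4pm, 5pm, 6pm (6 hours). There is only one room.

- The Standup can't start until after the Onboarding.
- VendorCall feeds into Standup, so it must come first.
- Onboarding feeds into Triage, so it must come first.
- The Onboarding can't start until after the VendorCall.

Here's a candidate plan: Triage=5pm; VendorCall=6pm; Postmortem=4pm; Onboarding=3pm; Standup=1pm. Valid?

Invalid. VendorCall feeds into Standup, so it must come first.

There is only one room — holds.
The Standup can't start until after the Onboarding — violated.
The Onboarding can't start until after the VendorCall — violated.
VendorCall feeds into Standup, so it must come first — violated.
Onboarding feeds into Triage, so it must come first — holds.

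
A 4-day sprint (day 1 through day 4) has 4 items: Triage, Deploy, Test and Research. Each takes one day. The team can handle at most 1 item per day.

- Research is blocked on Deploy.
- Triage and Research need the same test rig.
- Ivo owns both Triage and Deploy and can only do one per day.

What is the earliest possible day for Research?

Precedence pushes Research to at least day 2.
Research at day 2 is achievable: Research in day 2; Deploy in day 1; Triage in day 3; Test in day 4.

day 2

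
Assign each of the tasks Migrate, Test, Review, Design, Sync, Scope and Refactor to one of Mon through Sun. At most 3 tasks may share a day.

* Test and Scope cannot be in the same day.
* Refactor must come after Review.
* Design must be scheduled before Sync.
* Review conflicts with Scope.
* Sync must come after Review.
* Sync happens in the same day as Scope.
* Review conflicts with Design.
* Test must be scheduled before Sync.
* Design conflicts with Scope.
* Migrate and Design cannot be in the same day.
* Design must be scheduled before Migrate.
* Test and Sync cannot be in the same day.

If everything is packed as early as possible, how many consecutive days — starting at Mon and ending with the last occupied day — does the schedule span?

3

The precedence chain requires at least 2 distinct days.
With at most 3 per day and 7 tasks, at least 3 days are needed.
3 works (last occupied day: Wed): for example Design=Tue; Sync=Wed; Migrate=Wed; Review=Mon; Scope=Wed; Test=Mon; Refactor=Tue.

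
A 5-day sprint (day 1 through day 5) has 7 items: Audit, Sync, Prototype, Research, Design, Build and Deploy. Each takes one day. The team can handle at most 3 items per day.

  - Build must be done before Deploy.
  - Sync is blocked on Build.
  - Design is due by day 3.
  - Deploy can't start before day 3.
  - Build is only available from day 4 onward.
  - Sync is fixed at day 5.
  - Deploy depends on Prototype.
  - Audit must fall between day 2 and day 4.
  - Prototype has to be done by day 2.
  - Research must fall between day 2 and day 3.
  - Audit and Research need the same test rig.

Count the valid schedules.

Splitting on Audit: it can be day 2 (6), day 3 (6), day 4 (12). Listing each branch's schedules as (Sync, Prototype, Research, Design, Build, Deploy) by day number:
Audit=day 2: (5,1,3,1,4,5) (5,1,3,2,4,5) (5,1,3,3,4,5) (5,2,3,1,4,5) (5,2,3,2,4,5) (5,2,3,3,4,5) — 6.
Audit=day 3: (5,1,2,1,4,5) (5,1,2,2,4,5) (5,1,2,3,4,5) (5,2,2,1,4,5) (5,2,2,2,4,5) (5,2,2,3,4,5) — 6.
Audit=day 4: (5,1,2,1,4,5) (5,1,2,2,4,5) (5,1,2,3,4,5) (5,1,3,1,4,5) (5,1,3,2,4,5) (5,1,3,3,4,5) (5,2,2,1,4,5) (5,2,2,2,4,5) (5,2,2,3,4,5) (5,2,3,1,4,5) (5,2,3,2,4,5) (5,2,3,3,4,5) — 12.
Summing: 6 + 6 + 12 = 24.

24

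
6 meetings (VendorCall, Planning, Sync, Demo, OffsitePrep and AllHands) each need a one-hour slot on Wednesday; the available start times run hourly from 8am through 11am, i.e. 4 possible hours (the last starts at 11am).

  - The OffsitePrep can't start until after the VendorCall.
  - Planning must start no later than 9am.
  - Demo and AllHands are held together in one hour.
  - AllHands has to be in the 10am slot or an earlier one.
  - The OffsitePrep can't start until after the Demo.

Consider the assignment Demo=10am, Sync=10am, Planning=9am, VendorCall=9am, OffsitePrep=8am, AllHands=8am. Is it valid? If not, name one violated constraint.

Invalid. The OffsitePrep can't start until after the Demo.

Demo and AllHands are held together in one hour — violated.
The OffsitePrep can't start until after the Demo — violated.
Planning must start no later than 9am — holds.
AllHands has to be in the 10am slot or an earlier one — holds.
The OffsitePrep can't start until after the VendorCall — violated.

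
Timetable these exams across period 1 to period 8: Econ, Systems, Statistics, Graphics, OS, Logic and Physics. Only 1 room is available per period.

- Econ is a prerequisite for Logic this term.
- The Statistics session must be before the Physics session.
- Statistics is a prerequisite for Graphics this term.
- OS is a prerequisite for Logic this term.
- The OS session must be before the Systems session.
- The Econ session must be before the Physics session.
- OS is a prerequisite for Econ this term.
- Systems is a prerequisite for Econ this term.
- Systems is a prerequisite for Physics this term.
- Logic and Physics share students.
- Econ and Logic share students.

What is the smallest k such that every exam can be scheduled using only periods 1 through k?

The precedence chain requires at least 4 distinct periods.
With at most 1 per period and 7 exams, at least 7 periods are needed.
7 works (last occupied period: period 7): for example Statistics -> period 4, Systems -> period 2, Graphics -> period 7, Physics -> period 5, Econ -> period 3, Logic -> period 6, OS -> period 1.

7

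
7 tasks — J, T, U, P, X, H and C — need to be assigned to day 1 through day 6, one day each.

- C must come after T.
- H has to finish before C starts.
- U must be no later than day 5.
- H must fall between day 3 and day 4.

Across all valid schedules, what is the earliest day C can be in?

Precedence pushes C to at least day 4.
C at day 4 is achievable: J -> day 1; C -> day 4; H -> day 3; X -> day 1; T -> day 1; U -> day 1; P -> day 1.

day 4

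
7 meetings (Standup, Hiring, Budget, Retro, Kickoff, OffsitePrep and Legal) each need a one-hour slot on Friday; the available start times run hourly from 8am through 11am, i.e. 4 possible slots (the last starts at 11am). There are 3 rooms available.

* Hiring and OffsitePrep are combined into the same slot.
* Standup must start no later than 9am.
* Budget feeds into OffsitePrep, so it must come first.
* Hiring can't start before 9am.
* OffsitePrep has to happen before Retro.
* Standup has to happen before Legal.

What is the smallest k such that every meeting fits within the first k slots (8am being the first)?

The precedence chain requires at least 3 distinct slots.
With at most 3 per slot and 7 meetings, at least 3 slots are needed.
3 works (last occupied slot: 10am): for example Kickoff -> 8am, Legal -> 9am, Standup -> 8am, OffsitePrep -> 9am, Retro -> 10am, Budget -> 8am, Hiring -> 9am.

3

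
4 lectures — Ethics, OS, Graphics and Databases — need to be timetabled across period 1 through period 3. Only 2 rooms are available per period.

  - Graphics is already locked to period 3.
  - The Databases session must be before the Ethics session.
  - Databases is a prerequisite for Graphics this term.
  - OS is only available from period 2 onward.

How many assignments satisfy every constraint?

4

Enumerating: OS -> period 2, Ethics -> period 2, Graphics -> period 3, Databases -> period 1 | Databases in period 1; Ethics in period 3; OS in period 2; Graphics in period 3 | OS=period 2, Graphics=period 3, Databases=period 2, Ethics=period 3 | Graphics -> period 3; OS -> period 3; Databases -> period 1; Ethics -> period 2.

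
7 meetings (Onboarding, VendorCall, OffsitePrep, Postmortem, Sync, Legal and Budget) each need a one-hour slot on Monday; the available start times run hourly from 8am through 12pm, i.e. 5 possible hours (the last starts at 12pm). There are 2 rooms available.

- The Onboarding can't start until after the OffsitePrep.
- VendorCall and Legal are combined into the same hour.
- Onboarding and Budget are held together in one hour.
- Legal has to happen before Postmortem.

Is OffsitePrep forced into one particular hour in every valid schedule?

No

OffsitePrep can be 8am (e.g. Legal -> 10am; Onboarding -> 9am; OffsitePrep -> 8am; Budget -> 9am; Sync -> 8am; Postmortem -> 11am; VendorCall -> 10am) or 9am (e.g. Sync -> 11am, Budget -> 10am, Postmortem -> 9am, Legal -> 8am, OffsitePrep -> 9am, VendorCall -> 8am, Onboarding -> 10am).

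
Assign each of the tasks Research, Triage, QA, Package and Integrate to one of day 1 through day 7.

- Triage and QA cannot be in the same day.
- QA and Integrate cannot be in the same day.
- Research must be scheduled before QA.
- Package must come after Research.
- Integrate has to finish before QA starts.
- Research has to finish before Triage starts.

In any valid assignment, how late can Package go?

day 7

Precedence pushes Package to at least day 2.
Package at day 7 is achievable: QA in day 2; Package in day 7; Triage in day 3; Integrate in day 1; Research in day 1.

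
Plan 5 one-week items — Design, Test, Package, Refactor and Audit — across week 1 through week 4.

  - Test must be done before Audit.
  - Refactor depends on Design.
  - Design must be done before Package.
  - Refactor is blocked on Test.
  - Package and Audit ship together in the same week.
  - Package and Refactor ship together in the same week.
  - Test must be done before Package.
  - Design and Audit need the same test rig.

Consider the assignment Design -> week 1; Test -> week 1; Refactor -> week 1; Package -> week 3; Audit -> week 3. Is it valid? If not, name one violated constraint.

Refactor is blocked on Test — violated.
Refactor depends on Design — violated.
Test must be done before Audit — holds.
Test must be done before Package — holds.
Package and Audit ship together in the same week — holds.
Design must be done before Package — holds.
Package and Refactor ship together in the same week — violated.
Design and Audit need the same test rig — holds.

Invalid. Package and Refactor ship together in the same week.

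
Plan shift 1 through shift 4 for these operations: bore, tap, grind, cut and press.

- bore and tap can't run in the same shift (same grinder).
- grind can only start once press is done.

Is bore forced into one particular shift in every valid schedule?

No

bore can be shift 1 (e.g. press=shift 1, cut=shift 1, bore=shift 1, grind=shift 2, tap=shift 2) or shift 2 (e.g. tap -> shift 1, cut -> shift 1, grind -> shift 2, press -> shift 1, bore -> shift 2).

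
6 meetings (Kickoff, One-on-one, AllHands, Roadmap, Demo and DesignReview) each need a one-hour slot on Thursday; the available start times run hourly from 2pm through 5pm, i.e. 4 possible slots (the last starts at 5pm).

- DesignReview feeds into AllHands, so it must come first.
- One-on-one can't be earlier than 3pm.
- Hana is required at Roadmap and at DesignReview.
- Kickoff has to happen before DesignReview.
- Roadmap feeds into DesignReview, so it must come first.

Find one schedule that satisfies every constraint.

Kickoff -> 2pm; Roadmap -> 2pm; AllHands -> 4pm; One-on-one -> 3pm; Demo -> 2pm; DesignReview -> 3pm

Checking: Kickoff(2pm) before DesignReview(3pm); Roadmap(2pm) before DesignReview(3pm); DesignReview(3pm) before AllHands(4pm); Roadmap(2pm) != DesignReview(3pm); One-on-one=3pm in [3pm,5pm].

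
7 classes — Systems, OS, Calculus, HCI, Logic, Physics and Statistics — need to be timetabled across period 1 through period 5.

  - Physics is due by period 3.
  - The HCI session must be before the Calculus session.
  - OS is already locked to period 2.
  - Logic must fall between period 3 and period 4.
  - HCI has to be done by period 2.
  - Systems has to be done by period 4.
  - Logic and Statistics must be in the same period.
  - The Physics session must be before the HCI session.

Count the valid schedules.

24

Splitting on Systems: it can be period 1 (6), period 2 (6), period 3 (6), period 4 (6). Listing each branch's schedules as (OS, Calculus, HCI, Logic, Physics, Statistics) by period number:
Systems=period 1: (2,3,2,3,1,3) (2,3,2,4,1,4) (2,4,2,3,1,3) (2,4,2,4,1,4) (2,5,2,3,1,3) (2,5,2,4,1,4) — 6.
Systems=period 2: (2,3,2,3,1,3) (2,3,2,4,1,4) (2,4,2,3,1,3) (2,4,2,4,1,4) (2,5,2,3,1,3) (2,5,2,4,1,4) — 6.
Systems=period 3: (2,3,2,3,1,3) (2,3,2,4,1,4) (2,4,2,3,1,3) (2,4,2,4,1,4) (2,5,2,3,1,3) (2,5,2,4,1,4) — 6.
Systems=period 4: (2,3,2,3,1,3) (2,3,2,4,1,4) (2,4,2,3,1,3) (2,4,2,4,1,4) (2,5,2,3,1,3) (2,5,2,4,1,4) — 6.
Summing: 6 + 6 + 6 + 6 = 24.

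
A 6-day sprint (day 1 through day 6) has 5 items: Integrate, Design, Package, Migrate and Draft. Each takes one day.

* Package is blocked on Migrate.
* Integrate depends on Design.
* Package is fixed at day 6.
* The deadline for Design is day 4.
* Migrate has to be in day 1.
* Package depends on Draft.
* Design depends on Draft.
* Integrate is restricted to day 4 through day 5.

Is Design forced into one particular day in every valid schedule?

Design can be day 2 (e.g. Draft=day 1; Package=day 6; Migrate=day 1; Design=day 2; Integrate=day 4) or day 3 (e.g. Design -> day 3; Package -> day 6; Draft -> day 1; Migrate -> day 1; Integrate -> day 4).

No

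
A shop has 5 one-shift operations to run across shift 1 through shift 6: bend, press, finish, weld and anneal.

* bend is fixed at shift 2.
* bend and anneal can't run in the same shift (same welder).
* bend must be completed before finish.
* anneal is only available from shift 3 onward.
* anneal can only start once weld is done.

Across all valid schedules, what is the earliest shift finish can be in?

shift 3

Precedence pushes finish to at least shift 3.
finish at shift 3 is achievable: bend in shift 2; press in shift 1; anneal in shift 3; finish in shift 3; weld in shift 1.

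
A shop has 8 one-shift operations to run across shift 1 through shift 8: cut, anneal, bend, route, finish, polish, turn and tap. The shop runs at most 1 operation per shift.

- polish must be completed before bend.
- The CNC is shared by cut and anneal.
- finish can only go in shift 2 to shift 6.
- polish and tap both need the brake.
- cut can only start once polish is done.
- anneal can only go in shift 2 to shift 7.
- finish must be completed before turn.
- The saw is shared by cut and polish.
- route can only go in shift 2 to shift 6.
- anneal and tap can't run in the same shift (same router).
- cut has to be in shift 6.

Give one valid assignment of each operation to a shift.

finish=shift 2; tap=shift 8; turn=shift 7; anneal=shift 4; polish=shift 1; bend=shift 5; cut=shift 6; route=shift 3

Checking: finish(shift 2) before turn(shift 7); polish(shift 1) before bend(shift 5); polish(shift 1) before cut(shift 6); cut(shift 6) != polish(shift 1); anneal(shift 4) != tap(shift 8); cut(shift 6) != anneal(shift 4); polish(shift 1) != tap(shift 8); route=shift 3 in [shift 2,shift 6]; cut=shift 6 in [shift 6,shift 6]; finish=shift 2 in [shift 2,shift 6]; anneal=shift 4 in [shift 2,shift 7]; max 1 per shift (cap 1).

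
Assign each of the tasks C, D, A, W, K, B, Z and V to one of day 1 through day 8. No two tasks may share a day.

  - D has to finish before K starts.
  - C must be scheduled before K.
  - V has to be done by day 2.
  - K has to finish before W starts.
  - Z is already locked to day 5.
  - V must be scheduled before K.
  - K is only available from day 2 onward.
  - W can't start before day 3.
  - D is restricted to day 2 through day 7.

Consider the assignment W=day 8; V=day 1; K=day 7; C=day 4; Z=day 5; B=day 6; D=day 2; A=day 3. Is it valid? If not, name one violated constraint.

Yes

No two tasks may share a day — holds.
W can't start before day 3 — holds.
V has to be done by day 2 — holds.
D has to finish before K starts — holds.
K has to finish before W starts — holds.
D is restricted to day 2 through day 7 — holds.
C must be scheduled before K — holds.
V must be scheduled before K — holds.
Z is already locked to day 5 — holds.
K is only available from day 2 onward — holds.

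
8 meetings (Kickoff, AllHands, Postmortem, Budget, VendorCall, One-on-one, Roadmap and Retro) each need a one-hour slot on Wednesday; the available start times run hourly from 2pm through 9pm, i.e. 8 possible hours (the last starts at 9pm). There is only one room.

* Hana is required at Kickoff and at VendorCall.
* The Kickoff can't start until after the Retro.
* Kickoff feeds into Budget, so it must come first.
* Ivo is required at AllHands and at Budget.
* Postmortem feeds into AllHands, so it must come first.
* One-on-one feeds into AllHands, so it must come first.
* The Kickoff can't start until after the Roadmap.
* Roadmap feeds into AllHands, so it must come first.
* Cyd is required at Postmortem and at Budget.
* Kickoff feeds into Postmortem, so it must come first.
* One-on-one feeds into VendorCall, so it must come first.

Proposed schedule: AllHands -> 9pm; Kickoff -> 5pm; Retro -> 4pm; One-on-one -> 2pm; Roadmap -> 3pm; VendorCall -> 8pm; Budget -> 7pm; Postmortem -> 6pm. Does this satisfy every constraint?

Valid

There is only one room — holds.
The Kickoff can't start until after the Retro — holds.
The Kickoff can't start until after the Roadmap — holds.
Roadmap feeds into AllHands, so it must come first — holds.
Kickoff feeds into Postmortem, so it must come first — holds.
Cyd is required at Postmortem and at Budget — holds.
Postmortem feeds into AllHands, so it must come first — holds.
One-on-one feeds into VendorCall, so it must come first — holds.
Ivo is required at AllHands and at Budget — holds.
Hana is required at Kickoff and at VendorCall — holds.
One-on-one feeds into AllHands, so it must come first — holds.
Kickoff feeds into Budget, so it must come first — holds.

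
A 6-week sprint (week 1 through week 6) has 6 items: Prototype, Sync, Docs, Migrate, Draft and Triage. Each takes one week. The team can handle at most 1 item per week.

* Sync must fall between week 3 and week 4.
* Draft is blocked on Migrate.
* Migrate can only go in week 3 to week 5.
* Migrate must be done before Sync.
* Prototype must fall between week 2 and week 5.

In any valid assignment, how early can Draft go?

week 5

Precedence pushes Draft to at least week 4.
Draft at week 5 is achievable: Migrate=week 3; Prototype=week 2; Draft=week 5; Triage=week 6; Sync=week 4; Docs=week 1.
Nothing earlier works — the capacity limit rule out every week before week 5.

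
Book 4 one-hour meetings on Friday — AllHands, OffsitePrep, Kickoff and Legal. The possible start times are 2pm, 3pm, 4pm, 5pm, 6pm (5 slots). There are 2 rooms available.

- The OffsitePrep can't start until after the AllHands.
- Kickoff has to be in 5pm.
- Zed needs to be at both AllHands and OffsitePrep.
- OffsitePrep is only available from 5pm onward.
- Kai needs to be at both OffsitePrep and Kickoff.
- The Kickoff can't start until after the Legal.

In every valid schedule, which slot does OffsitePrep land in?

OffsitePrep's window is 5pm–6pm.
Kickoff is fixed at 5pm, and OffsitePrep can't share a slot with Kickoff.
So OffsitePrep must be 6pm.

6pm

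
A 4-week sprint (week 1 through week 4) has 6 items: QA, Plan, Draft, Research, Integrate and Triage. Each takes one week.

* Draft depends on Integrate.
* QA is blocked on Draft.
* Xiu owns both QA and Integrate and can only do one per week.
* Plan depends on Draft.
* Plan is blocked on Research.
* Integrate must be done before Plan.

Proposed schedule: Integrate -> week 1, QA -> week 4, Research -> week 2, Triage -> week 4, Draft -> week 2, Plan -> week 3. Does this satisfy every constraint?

Integrate must be done before Plan — holds.
Draft depends on Integrate — holds.
QA is blocked on Draft — holds.
Plan depends on Draft — holds.
Plan is blocked on Research — holds.
Xiu owns both QA and Integrate and can only do one per week — holds.

Yes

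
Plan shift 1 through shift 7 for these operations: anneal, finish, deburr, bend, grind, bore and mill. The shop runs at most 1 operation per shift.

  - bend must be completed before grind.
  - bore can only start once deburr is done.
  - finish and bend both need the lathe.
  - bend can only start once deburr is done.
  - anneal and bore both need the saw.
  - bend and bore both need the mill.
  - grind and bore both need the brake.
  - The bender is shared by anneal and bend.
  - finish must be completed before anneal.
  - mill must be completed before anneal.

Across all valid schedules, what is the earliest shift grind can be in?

shift 3

Precedence pushes grind to at least shift 3.
grind at shift 3 is achievable: bore=shift 7, anneal=shift 6, mill=shift 5, deburr=shift 1, bend=shift 2, finish=shift 4, grind=shift 3.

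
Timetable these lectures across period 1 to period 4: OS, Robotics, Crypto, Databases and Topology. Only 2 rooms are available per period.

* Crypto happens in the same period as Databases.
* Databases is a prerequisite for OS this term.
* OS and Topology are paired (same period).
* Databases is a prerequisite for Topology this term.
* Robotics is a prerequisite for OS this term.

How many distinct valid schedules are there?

Splitting on OS: it can be period 3 (2), period 4 (6). Listing each branch's schedules as (Robotics, Crypto, Databases, Topology) by period number:
OS=period 3: (1,2,2,3) (2,1,1,3) — 2.
OS=period 4: (1,2,2,4) (1,3,3,4) (2,1,1,4) (2,3,3,4) (3,1,1,4) (3,2,2,4) — 6.
Summing: 2 + 6 = 8.

8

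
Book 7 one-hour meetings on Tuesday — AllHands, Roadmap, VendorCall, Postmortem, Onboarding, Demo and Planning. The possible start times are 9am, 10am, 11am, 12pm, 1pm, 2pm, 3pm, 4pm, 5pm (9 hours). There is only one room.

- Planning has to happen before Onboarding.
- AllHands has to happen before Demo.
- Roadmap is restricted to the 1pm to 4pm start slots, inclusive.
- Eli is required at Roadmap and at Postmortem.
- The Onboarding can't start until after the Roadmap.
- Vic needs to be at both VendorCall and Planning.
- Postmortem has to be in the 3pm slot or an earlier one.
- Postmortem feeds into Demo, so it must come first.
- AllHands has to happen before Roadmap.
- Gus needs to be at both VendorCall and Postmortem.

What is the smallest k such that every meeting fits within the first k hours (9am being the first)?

The precedence chain requires at least 3 distinct hours.
With at most 1 per hour and 7 meetings, at least 7 hours are needed.
Propagating the time windows through the other constraints, Onboarding can't land before 2pm — that is hour 6 counting from 9am — so the schedule must run through at least 6 hours.
7 works (last occupied hour: 3pm): for example Planning -> 12pm; AllHands -> 9am; Demo -> 11am; Postmortem -> 10am; Roadmap -> 1pm; VendorCall -> 3pm; Onboarding -> 2pm.

7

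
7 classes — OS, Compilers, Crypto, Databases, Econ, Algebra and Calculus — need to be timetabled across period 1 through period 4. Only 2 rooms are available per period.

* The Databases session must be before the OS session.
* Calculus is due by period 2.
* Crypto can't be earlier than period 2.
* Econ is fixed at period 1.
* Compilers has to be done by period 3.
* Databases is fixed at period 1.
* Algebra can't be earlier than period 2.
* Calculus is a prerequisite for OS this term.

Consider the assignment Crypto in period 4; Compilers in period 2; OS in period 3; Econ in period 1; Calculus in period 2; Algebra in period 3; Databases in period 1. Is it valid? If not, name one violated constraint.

Algebra can't be earlier than period 2 — holds.
Databases is fixed at period 1 — holds.
The Databases session must be before the OS session — holds.
Calculus is a prerequisite for OS this term — holds.
Calculus is due by period 2 — holds.
Crypto can't be earlier than period 2 — holds.
Econ is fixed at period 1 — holds.
Compilers has to be done by period 3 — holds.
Only 2 rooms are available per period — holds.

Valid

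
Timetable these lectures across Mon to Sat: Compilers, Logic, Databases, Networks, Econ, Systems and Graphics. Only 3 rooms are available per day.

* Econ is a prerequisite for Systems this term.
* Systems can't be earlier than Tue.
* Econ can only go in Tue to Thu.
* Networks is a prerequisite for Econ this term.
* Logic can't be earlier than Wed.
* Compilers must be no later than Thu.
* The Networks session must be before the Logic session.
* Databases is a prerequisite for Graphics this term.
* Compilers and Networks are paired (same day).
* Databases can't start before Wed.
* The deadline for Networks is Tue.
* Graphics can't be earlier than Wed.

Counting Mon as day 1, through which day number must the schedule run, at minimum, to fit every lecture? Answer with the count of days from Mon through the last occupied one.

4

The precedence chain requires at least 3 distinct days.
With at most 3 per day and 7 lectures, at least 3 days are needed.
Propagating the time windows through the other constraints, Graphics can't land before Thu — that is day 4 counting from Mon — so the schedule must run through at least 4 days.
4 works (last occupied day: Thu): for example Compilers in Mon; Systems in Wed; Econ in Tue; Databases in Wed; Logic in Wed; Graphics in Thu; Networks in Mon.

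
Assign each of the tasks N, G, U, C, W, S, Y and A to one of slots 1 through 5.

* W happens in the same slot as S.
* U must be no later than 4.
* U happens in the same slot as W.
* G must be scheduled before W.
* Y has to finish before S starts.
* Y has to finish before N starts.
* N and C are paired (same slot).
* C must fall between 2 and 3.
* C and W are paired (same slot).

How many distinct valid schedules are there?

Splitting on N: it can be 2 (5), 3 (20). Listing each branch's schedules as (G, U, C, W, S, Y, A):
N=2: (1,2,2,2,2,1,1) (1,2,2,2,2,1,2) (1,2,2,2,2,1,3) (1,2,2,2,2,1,4) (1,2,2,2,2,1,5) — 5.
N=3: (1,3,3,3,3,1,1) (1,3,3,3,3,1,2) (1,3,3,3,3,1,3) (1,3,3,3,3,1,4) (1,3,3,3,3,1,5) (1,3,3,3,3,2,1) (1,3,3,3,3,2,2) (1,3,3,3,3,2,3) (1,3,3,3,3,2,4) (1,3,3,3,3,2,5) (2,3,3,3,3,1,1) (2,3,3,3,3,1,2) (2,3,3,3,3,1,3) (2,3,3,3,3,1,4) (2,3,3,3,3,1,5) (2,3,3,3,3,2,1) (2,3,3,3,3,2,2) (2,3,3,3,3,2,3) (2,3,3,3,3,2,4) (2,3,3,3,3,2,5) — 20.
Summing: 5 + 20 = 25.

25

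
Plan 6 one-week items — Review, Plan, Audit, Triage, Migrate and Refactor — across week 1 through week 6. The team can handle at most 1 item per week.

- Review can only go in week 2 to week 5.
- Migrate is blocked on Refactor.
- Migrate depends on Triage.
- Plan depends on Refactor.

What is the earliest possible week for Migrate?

Precedence pushes Migrate to at least week 2.
Migrate at week 3 is achievable: Triage in week 2, Audit in week 6, Refactor in week 1, Migrate in week 3, Plan in week 5, Review in week 4.
Nothing earlier works — the capacity limit rule out every week before week 3.

week 3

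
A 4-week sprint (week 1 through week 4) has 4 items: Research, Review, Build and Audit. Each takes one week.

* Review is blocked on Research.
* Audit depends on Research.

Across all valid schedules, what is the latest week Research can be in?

week 3

Downstream work caps Research at week 3.
Research at week 3 is achievable: Research=week 3, Review=week 4, Audit=week 4, Build=week 1.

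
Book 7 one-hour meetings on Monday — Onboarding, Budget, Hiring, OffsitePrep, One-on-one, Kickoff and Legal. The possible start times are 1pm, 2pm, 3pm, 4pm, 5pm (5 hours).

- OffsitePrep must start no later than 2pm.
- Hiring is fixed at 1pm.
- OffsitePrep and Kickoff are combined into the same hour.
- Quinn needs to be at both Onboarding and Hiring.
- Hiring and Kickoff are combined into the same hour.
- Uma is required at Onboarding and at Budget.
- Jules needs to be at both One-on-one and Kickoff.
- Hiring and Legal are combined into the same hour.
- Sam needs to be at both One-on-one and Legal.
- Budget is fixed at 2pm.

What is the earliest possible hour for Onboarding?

3pm

Onboarding at 3pm is achievable: One-on-one=2pm, OffsitePrep=1pm, Kickoff=1pm, Hiring=1pm, Legal=1pm, Onboarding=3pm, Budget=2pm.
Nothing earlier works — the conflict constraints rule out every hour before 3pm.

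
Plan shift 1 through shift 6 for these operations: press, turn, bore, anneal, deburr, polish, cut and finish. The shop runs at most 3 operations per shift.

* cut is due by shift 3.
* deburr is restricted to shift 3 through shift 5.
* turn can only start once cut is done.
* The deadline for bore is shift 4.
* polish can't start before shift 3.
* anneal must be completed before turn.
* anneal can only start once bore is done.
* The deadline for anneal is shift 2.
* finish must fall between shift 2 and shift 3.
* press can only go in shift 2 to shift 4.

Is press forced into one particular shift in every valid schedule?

press can be shift 2 (e.g. anneal=shift 2; cut=shift 1; turn=shift 3; press=shift 2; finish=shift 2; polish=shift 3; deburr=shift 3; bore=shift 1) or shift 3 (e.g. turn in shift 4; cut in shift 1; bore in shift 1; polish in shift 3; press in shift 3; deburr in shift 3; finish in shift 2; anneal in shift 2).

No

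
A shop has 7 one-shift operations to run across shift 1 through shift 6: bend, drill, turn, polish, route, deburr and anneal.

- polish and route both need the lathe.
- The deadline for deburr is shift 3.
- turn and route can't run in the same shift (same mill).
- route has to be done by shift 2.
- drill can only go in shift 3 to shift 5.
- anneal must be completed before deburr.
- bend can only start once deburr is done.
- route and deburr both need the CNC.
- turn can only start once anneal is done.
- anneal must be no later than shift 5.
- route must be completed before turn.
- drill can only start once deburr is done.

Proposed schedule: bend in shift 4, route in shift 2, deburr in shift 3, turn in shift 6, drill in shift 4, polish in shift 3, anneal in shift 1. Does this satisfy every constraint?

route and deburr both need the CNC — holds.
anneal must be completed before deburr — holds.
polish and route both need the lathe — holds.
turn can only start once anneal is done — holds.
route must be completed before turn — holds.
The deadline for deburr is shift 3 — holds.
drill can only go in shift 3 to shift 5 — holds.
turn and route can't run in the same shift (same mill) — holds.
drill can only start once deburr is done — holds.
route has to be done by shift 2 — holds.
bend can only start once deburr is done — holds.
anneal must be no later than shift 5 — holds.

Yes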